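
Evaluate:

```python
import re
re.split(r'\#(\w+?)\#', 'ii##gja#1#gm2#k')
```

['ii#', 'gja', '1', 'gm2', 'k']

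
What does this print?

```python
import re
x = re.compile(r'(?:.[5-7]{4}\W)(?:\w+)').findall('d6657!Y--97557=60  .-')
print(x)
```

No capturing groups, so `findall` returns the 2 full match strings.

['d6657!Y', '97557=60']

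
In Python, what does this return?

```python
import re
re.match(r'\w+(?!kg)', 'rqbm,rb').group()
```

'rqbm'

`match` is anchored at position 0; if the pattern doesn't fit there, it returns None.
The match spans [0:4] → 'rqbm'.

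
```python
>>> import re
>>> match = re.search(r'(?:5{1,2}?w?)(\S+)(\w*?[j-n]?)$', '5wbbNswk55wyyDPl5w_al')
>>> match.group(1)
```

The match spans [0:21] → '5wbbNswk55wyyDPl5w_al'.
Captured: group 1 = 'bbNswk55wyyDPl5w_al', group 2 = ''.

'bbNswk55wyyDPl5w_al'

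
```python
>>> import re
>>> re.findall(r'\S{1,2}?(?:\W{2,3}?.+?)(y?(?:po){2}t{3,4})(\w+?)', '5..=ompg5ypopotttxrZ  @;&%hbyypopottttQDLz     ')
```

Lazy quantifiers expand one character at a time until the remainder of the pattern can match.
With 2 capturing groups, `findall` returns a 2-tuple per match.

[('ypopottt', 'x'), ('ypopotttt', 'Q')]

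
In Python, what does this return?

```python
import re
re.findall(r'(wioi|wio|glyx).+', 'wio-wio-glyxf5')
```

['wio']

With a single group, `findall` returns only what that group captured — 1 item.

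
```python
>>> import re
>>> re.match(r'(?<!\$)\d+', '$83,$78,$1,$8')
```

With `match`, the pattern is implicitly anchored at the beginning.
Here position 0 doesn't satisfy it, so the call returns None.

None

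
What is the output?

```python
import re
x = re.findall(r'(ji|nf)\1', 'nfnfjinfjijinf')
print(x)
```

['nf', 'ji']

After group 1 captures some text, `\1` only succeeds where that same text appears again.
One capturing group, so `findall` returns just the captured substring from each match — 2 in all.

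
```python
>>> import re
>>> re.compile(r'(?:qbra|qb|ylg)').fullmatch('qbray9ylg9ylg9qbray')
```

None

`re.fullmatch` requires the pattern to consume the entire string.
Here the string isn't matched end-to-end, so the call returns None.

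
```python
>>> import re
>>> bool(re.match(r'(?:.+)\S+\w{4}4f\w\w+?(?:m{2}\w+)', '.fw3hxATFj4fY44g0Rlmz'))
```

False

This matches one or more of any character (non-capturing group); then one or more of a non-whitespace character, then exactly 4 of a word character; then the literal '4f', then a word character, then one or more of a word character (lazy); then exactly 2 of the literal 'm', then one or more of a word character (non-capturing group).
With `match`, the pattern is implicitly anchored at the beginning.
Here the string doesn't start with a match, so the call returns None, and `bool(None)` is False.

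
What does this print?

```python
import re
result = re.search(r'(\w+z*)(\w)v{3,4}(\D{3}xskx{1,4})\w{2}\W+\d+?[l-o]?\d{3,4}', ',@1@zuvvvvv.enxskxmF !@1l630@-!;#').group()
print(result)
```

zuvvvvv.enxskxmF !@1l630

This matches one or more of a word character, then zero or more of the literal 'z' (captured); then a word character (captured); then 3 to 4 of a literal 'v'; then exactly 3 of a non-digit, then the literal 'xsk', then 1 to 4 of the literal 'x' (captured); then exactly 2 of a word character, then one or more of a non-word character, then one or more of a digit (lazy); then optionally a character in [l-o], then 3 to 4 of a digit.
`search` walks the string left to right and returns the first match it finds.
The match spans [4:28] → 'zuvvvvv.enxskxmF !@1l630'.
Captured: group 1 = 'zuv', group 2 = 'v', group 3 = '.enxskx'.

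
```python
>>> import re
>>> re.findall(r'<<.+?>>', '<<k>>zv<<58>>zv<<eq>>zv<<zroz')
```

['<<k>>', '<<58>>', '<<eq>>']

Because the quantifier is non-greedy, it stops expanding at the earliest point where the rest of the pattern can succeed.
With no groups in the pattern, `findall` gives back each whole match — 3 here.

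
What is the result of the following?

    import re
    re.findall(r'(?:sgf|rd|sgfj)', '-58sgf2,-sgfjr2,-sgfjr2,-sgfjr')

['sgf', 'sgf', 'sgf', 'sgf']

`|` is ordered: at each position the engine commits to the first alternative that works.
No capturing groups, so `findall` returns the 4 full match strings.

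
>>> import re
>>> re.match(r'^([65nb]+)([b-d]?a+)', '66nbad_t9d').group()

'66nba'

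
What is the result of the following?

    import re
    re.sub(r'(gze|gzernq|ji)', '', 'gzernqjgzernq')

'rnqjrnq'

Alternation isn't longest-match — the leftmost alternative that fits at this position is chosen.
Matches: at [0:3] → 'gze'; at [7:10] → 'gze'.
`sub` substitutes '' at each match site.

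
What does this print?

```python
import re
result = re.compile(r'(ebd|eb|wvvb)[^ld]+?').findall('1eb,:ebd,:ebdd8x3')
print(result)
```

Scanning left to right: at [1:4] match 'eb,', group 1 = 'eb'; at [5:9] match 'ebd,', group 1 = 'ebd'.
One capturing group, so `findall` returns just the captured substring from each match — 2 in all.

['eb', 'ebd']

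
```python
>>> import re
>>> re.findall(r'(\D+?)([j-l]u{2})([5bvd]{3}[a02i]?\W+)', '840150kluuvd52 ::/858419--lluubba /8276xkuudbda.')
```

[('k', 'luu', 'vd52 ::/'), ('x', 'kuu', 'dbda.')]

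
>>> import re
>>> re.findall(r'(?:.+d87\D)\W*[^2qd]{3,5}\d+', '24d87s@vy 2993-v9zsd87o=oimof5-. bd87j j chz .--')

Pattern: one or more of any character, then the literal 'd87', then a non-digit (non-capturing group); then zero or more of a non-word character, then 3 to 5 of any character except [2qd], then one or more of a digit.
No capturing groups, so `findall` returns the 1 full match string.

['24d87s@vy 2993-v9zsd87o=oimof5']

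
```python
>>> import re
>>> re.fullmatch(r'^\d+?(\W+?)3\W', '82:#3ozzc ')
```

Pattern: anchored at the start of the string; then one or more of a digit (lazy); then one or more of a non-word character (lazy) (captured); then the literal '3', then a non-word character.
`re.fullmatch` requires the pattern to consume the entire string.
Here the string isn't matched end-to-end, so the call returns None.

None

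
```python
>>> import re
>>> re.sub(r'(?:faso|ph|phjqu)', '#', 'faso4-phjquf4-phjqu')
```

'#4-#jquf4-#jqu'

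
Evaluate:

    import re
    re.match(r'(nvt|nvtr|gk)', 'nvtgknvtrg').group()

With `match`, the pattern is implicitly anchored at the beginning.
The match spans [0:3] → 'nvt'.
Captured: group 1 = 'nvt'.

'nvt'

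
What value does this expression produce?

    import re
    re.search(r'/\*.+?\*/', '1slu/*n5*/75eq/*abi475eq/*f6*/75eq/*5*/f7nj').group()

Because the quantifier is non-greedy, it stops expanding at the earliest point where the rest of the pattern can succeed.
`re.search` scans for the first position where the pattern succeeds.
The match spans [4:10] → '/*n5*/'.

'/*n5*/'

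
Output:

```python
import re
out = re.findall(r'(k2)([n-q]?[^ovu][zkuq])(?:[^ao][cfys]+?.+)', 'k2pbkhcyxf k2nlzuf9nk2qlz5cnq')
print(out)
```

Pattern: the literal 'k', then the literal '2' (captured); then optionally a character in [n-q], then any character except [ovu], then one of [zkuq] (captured); then any character except [ao], then one or more of one of [cfys] (lazy), then one or more of any character (non-capturing group).
Scanning left to right: at [0:29] match 'k2pbkhcyxf k2nlzuf9nk2qlz5cnq', groups = ('k2', 'pbk').
`findall` packs the 2 group values into a tuple for every match.

[('k2', 'pbk')]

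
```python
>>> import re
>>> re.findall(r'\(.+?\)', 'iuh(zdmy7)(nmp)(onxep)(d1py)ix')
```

['(zdmy7)', '(nmp)', '(onxep)', '(d1py)']

Lazy quantifiers expand one character at a time until the remainder of the pattern can match.
Scanning left to right: at [3:10] → '(zdmy7)'; at [10:15] → '(nmp)'; at [15:22] → '(onxep)'; at [22:28] → '(d1py)'.
With no groups in the pattern, `findall` gives back each whole match — 4 here.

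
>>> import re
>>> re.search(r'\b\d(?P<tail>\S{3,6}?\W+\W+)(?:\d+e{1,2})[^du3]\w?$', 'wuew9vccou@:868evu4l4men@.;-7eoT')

This matches a word boundary (`\b`, zero-width); then a digit; then 3 to 6 of a non-whitespace character (lazy), then one or more of a non-word character, then one or more of a non-word character (captured as 'tail'); then one or more of a digit, then 1 to 2 of the literal 'e' (non-capturing group); then any character except [du3], then optionally a word character; then anchored at the end.
`re.search` scans for the first position where the pattern succeeds.
Here nothing in the string fits, so the call returns None.

None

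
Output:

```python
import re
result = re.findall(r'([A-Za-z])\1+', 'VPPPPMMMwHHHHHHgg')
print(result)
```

A backreference is literal: `\1` must see the identical characters the first group matched.
With a single group, `findall` returns only what that group captured — 4 items.

['P', 'M', 'H', 'g']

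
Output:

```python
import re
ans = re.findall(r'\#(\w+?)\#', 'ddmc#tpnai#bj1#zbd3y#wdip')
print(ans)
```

Matches: at [4:11] match '#tpnai#', group 1 = 'tpnai'; at [14:21] match '#zbd3y#', group 1 = 'zbd3y'.
Because there's exactly one group, `findall` drops the full match and keeps group 1 from each hit.

['tpnai', 'zbd3y']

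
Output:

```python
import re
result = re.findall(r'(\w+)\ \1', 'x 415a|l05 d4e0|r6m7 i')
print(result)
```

[]

The backreference `\1` re-matches whatever the first group consumed, character for character.
With a single group, `findall` returns only what that group captured — 0 items.
Nothing in the string satisfies the pattern, so the list is empty.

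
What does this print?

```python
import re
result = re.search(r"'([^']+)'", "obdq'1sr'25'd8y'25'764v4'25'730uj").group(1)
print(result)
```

1sr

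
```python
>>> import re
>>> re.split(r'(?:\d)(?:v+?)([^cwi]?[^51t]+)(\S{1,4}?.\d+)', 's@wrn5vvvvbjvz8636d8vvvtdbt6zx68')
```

The pattern matches a digit (non-capturing group); then one or more of a literal 'v' (lazy) (non-capturing group); then optionally any character except [cwi], then one or more of any character except [51t] (captured); then 1 to 4 of a non-whitespace character (lazy), then any character, then one or more of a digit (captured).
With the lazy modifier that quantifier settles for the fewest repetitions that let the rest of the pattern succeed (the atoms after it are unaffected and can still be greedy).
Matches to split on: at [5:28] → '5vvvvbjvz8636d8vvvtdbt6'.
With a capturing group present, the delimiter's captured portion is kept in the result list.

['s@wrn', 'vvvbjvz8636d8vvv', 'tdbt6', 'zx68']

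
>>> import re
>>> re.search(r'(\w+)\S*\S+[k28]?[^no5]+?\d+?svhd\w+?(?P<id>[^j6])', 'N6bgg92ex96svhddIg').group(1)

The match spans [0:17] → 'N6bgg92ex96svhddI'.
Captured: group 1 = 'N6bgg92e', group 2 = 'I'.

'N6bgg92e'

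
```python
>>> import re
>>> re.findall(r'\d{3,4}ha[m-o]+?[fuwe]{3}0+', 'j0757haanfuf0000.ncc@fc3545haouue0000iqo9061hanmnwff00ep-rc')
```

The pattern matches 3 to 4 of a digit, then the literal 'ha', then one or more of a character in [m-o] (lazy); then exactly 3 of one of [fuwe]; then one or more of a literal '0'.
Walking the string: at [23:37] → '3545haouue0000'; at [40:54] → '9061hanmnwff00'.
No capturing groups, so `findall` returns the 2 full match strings.

['3545haouue0000', '9061hanmnwff00']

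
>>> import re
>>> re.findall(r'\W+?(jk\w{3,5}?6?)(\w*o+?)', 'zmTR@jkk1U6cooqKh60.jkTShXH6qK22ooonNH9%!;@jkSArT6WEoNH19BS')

[('jkk1U6', 'coo'), ('jkTSh', 'XH6qK22ooo'), ('jkSAr', 'T6WEo')]

This matches one or more of a non-word character (lazy); then the literal 'jk', then 3 to 5 of a word character (lazy), then optionally the literal '6' (captured); then zero or more of a word character, then one or more of the literal 'o' (lazy) (captured).
Walking the string: at [4:14] match '@jkk1U6coo', groups = ('jkk1U6', 'coo'); at [19:35] match '.jkTShXH6qK22ooo', groups = ('jkTSh', 'XH6qK22ooo'); at [39:53] match '%!;@jkSArT6WEo', groups = ('jkSAr', 'T6WEo').
2 groups means each result is a tuple of 2 captured strings — 3 here.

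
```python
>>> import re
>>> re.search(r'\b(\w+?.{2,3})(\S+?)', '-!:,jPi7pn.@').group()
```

The pattern matches a word boundary (`\b`, zero-width); then one or more of a word character (lazy), then 2 to 3 of any character (captured); then one or more of a non-whitespace character (lazy) (captured).
Unlike `match`, `search` isn't anchored — it looks for the pattern anywhere in the string.
The match spans [4:9] → 'jPi7p'.
Captured: group 1 = 'jPi7', group 2 = 'p'.

'jPi7p'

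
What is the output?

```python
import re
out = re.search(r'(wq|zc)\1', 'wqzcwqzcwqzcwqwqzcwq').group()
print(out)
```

The backreference `\1` re-matches whatever the first group consumed, character for character.
The match spans [12:16] → 'wqwq'.

wqwq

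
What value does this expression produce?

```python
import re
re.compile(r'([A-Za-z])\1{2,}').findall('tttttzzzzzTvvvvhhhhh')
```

['t', 'z', 'v', 'h']

`\1` is not a pattern — it's the concrete string captured by group 1, re-applied verbatim.
With a single group, `findall` returns only what that group captured — 4 items.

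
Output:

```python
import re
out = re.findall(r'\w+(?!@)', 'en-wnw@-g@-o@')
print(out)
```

The negative lookaround is zero-width — it rules out positions where the adjacent text would match, without consuming anything.
Matches: at [0:2] → 'en'; at [3:5] → 'wn'.
No capturing groups, so `findall` returns the 2 full match strings.

['en', 'wn']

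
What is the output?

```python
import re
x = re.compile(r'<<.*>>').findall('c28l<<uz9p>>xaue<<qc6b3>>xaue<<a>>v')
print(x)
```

No capturing groups, so `findall` returns the 1 full match string.

['<<uz9p>>xaue<<qc6b3>>xaue<<a>>']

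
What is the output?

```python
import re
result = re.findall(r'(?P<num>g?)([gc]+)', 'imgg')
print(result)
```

[('g', 'g')]

Pattern: optionally a literal 'g' (captured as 'num'); then one or more of one of [gc] (captured).
With 2 capturing groups, `findall` returns a 2-tuple per match.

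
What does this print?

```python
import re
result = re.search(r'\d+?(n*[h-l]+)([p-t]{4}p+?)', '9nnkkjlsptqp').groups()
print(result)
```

('nnkkjl', 'sptqp')

The pattern matches one or more of a digit (lazy); then zero or more of the literal 'n', then one or more of a character in [h-l] (captured); then exactly 4 of a character in [p-t], then one or more of a literal 'p' (lazy) (captured).
Unlike `match`, `search` isn't anchored — it looks for the pattern anywhere in the string.
The match spans [0:12] → '9nnkkjlsptqp'.
Captured: group 1 = 'nnkkjl', group 2 = 'sptqp'.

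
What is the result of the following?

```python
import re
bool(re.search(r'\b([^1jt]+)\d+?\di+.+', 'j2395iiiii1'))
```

The pattern matches a word boundary (`\b`, zero-width); then one or more of any character except [1jt] (captured); then one or more of a digit (lazy); then a digit, then one or more of the literal 'i', then one or more of any character.
Unlike `match`, `search` isn't anchored — it looks for the pattern anywhere in the string.
Here nothing in the string fits, so the call returns None, and `bool(None)` is False.

False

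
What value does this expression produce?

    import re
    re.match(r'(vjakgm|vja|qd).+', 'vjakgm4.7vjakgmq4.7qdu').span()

`re.match` won't scan ahead — the pattern has to work from the very first character.
The match spans [0:22] → 'vjakgm4.7vjakgmq4.7qdu'.
Captured: group 1 = 'vjakgm'.

(0, 22)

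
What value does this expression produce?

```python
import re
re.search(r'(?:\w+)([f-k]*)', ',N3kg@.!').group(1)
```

''

The match spans [1:5] → 'N3kg'.
Captured: group 1 = ''.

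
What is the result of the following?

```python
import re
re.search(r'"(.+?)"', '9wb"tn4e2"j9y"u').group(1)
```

'tn4e2'

`re.search` scans for the first position where the pattern succeeds.
The match spans [3:10] → '"tn4e2"'.
Captured: group 1 = 'tn4e2'.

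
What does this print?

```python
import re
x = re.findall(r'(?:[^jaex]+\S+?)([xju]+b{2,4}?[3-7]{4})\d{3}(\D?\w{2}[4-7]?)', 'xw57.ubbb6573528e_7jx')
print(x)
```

[('ubbb6573', 'e_7')]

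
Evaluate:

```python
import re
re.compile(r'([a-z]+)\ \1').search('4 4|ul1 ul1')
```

`\1` is not a pattern — it's the concrete string captured by group 1, re-applied verbatim.
Here the pattern never matches, so the call returns None.

None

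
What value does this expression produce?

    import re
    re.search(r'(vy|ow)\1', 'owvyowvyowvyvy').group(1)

The match spans [10:14] → 'vyvy'.
Captured: group 1 = 'vy'.

'vy'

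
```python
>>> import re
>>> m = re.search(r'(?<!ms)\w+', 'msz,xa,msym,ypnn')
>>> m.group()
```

'msz'

Because the assertion is negative and zero-width, positions next to the forbidden text are skipped.
The match spans [0:3] → 'msz'.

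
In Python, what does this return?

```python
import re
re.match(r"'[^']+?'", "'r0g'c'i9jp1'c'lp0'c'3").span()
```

(0, 5)

`match` is anchored at position 0; if the pattern doesn't fit there, it returns None.
The match spans [0:5] → "'r0g'".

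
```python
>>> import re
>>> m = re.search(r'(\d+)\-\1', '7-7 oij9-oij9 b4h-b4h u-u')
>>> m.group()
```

The backreference `\1` re-matches whatever the first group consumed, character for character.
`re.search` scans for the first position where the pattern succeeds.
The match spans [0:3] → '7-7'.
Captured: group 1 = '7'.

'7-7'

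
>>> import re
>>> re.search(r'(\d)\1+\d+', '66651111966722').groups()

('6',)

A backreference is literal: `\1` must see the identical characters the first group matched.
`re.search` tries every starting position until one works.
The match spans [0:14] → '66651111966722'.
Captured: group 1 = '6'.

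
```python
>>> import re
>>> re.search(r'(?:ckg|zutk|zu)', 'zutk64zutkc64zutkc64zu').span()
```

(0, 4)

Alternation tries branches left to right and keeps the first one that lets the overall match succeed at that position.
The match spans [0:4] → 'zutk'.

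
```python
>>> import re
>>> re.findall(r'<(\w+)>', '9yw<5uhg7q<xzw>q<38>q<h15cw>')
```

Scanning left to right: at [10:15] match '<xzw>', group 1 = 'xzw'; at [16:20] match '<38>', group 1 = '38'; at [21:28] match '<h15cw>', group 1 = 'h15cw'.
`findall` collects group 1 from each match (3 total).

['xzw', '38', 'h15cw']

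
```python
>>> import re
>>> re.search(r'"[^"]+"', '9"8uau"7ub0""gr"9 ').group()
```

'"8uau"'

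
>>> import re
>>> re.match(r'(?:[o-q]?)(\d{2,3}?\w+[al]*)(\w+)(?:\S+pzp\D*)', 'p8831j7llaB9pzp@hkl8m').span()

Pattern: optionally a character in [o-q] (non-capturing group); then 2 to 3 of a digit (lazy), then one or more of a word character, then zero or more of one of [al] (captured); then one or more of a word character (captured); then one or more of a non-whitespace character, then the literal 'pzp', then zero or more of a non-digit (non-capturing group).
`re.match` only tries the pattern at the start of the string.
The match spans [0:19] → 'p8831j7llaB9pzp@hkl'.
Captured: group 1 = '8831j7lla', group 2 = 'B'.

(0, 19)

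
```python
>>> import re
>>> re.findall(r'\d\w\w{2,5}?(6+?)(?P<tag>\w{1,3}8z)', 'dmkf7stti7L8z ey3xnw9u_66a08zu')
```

Pattern: a digit, then a word character, then 2 to 5 of a word character (lazy); then one or more of a literal '6' (lazy) (captured); then 1 to 3 of a word character, then the literal '8z' (captured as 'tag').
Walking the string: at [16:29] match '3xnw9u_66a08z', groups = ('6', '6a08z').
With 2 capturing groups, `findall` returns a 2-tuple per match.

[('6', '6a08z')]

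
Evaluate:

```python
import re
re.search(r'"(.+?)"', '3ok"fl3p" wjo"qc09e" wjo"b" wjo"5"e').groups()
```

('fl3p',)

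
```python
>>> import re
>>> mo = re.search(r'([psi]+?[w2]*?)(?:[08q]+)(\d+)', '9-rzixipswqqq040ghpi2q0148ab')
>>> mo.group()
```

'ipswqqq040'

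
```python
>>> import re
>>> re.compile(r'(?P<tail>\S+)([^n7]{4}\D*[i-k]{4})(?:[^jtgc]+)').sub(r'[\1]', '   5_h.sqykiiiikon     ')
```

Pattern: one or more of a non-whitespace character (captured as 'tail'); then exactly 4 of any character except [n7], then zero or more of a non-digit, then exactly 4 of a character in [i-k] (captured); then one or more of any character except [jtgc] (non-capturing group).
Matches: at [3:23] → '5_h.sqykiiiikon     '.
The replacement refers to a captured group, so each match is rewritten using its own captured text.

'   [5_h.s]'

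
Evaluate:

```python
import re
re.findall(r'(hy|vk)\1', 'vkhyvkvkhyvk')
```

A backreference is literal: `\1` must see the identical characters the first group matched.
Scanning left to right: at [4:8] match 'vkvk', group 1 = 'vk'.
Because there's exactly one group, `findall` drops the full match and keeps group 1 from the one hit.

['vk']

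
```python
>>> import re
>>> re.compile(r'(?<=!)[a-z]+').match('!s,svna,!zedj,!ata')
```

None

The positive lookaround only admits positions where the adjacent text matches; those characters stay outside the span.
With `match`, the pattern is implicitly anchored at the beginning.
Here the pattern fails at index 0, so the call returns None.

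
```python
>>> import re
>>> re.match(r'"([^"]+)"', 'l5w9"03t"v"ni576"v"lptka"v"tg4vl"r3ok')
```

With `match`, the pattern is implicitly anchored at the beginning.
Here the string doesn't start with a match, so the call returns None.

None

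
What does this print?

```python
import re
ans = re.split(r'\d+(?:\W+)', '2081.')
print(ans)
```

['', '']

This matches one or more of a digit; then one or more of a non-word character (non-capturing group).
Matches to split on: at [0:5] → '2081.'.
Splitting on the pattern gives 2 pieces.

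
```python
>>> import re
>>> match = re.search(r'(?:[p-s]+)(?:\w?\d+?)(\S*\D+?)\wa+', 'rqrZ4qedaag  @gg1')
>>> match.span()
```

The pattern matches one or more of a character in [p-s] (non-capturing group); then optionally a word character, then one or more of a digit (lazy) (non-capturing group); then zero or more of a non-whitespace character, then one or more of a non-digit (lazy) (captured); then a word character, then one or more of the literal 'a'.
`re.search` tries every starting position until one works.
The match spans [0:10] → 'rqrZ4qedaa'.
Captured: group 1 = 'qed'.

(0, 10)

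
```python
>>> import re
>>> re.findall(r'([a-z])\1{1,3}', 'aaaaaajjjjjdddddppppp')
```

`\1` is not a pattern — it's the concrete string captured by group 1, re-applied verbatim.
One capturing group, so `findall` returns just the captured substring from each match — 5 in all.

['a', 'a', 'j', 'd', 'p']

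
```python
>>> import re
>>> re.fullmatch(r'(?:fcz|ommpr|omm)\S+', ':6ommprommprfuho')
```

None

`re.fullmatch` is like wrapping the pattern in `^…$` (in single-line mode).
Here there's no way to consume every character, so the call returns None.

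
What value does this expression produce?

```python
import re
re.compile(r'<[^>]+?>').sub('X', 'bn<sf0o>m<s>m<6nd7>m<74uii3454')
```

Each match is replaced by 'X'.

'bnXmXmXm<74uii3454'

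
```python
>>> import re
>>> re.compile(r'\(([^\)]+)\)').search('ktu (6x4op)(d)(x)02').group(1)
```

`search` walks the string left to right and returns the first match it finds.
The match spans [4:11] → '(6x4op)'.
Captured: group 1 = '6x4op'.

'6x4op'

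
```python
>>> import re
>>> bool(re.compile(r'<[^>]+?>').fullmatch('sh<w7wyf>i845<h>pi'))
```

False

For `fullmatch`, every character of the input must be accounted for by the pattern.
Here the string isn't matched end-to-end, so the call returns None, and `bool(None)` is False.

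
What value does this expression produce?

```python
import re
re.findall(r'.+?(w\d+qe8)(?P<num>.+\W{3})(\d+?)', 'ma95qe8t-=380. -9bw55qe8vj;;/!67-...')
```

[('w55qe8', 'vj;;/!', '6')]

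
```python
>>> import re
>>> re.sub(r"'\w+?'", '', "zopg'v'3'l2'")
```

Every occurrence is swapped for ''.

'zopg3'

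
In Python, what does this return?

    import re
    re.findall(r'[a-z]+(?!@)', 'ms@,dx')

Because the assertion is negative and zero-width, positions next to the forbidden text are skipped.
With no groups in the pattern, `findall` gives back each whole match — 2 here.

['m', 'dx']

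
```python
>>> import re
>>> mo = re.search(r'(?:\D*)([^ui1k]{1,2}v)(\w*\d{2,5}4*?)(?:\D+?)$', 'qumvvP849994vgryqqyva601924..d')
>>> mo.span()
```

(0, 30)

This matches zero or more of a non-digit (non-capturing group); then 1 to 2 of any character except [ui1k], then a literal 'v' (captured); then zero or more of a word character, then 2 to 5 of a digit, then zero or more of the literal '4' (lazy) (captured); then one or more of a non-digit (lazy) (non-capturing group); then anchored at the end.
`re.search` scans for the first position where the pattern succeeds.
The match spans [0:30] → 'qumvvP849994vgryqqyva601924..d'.
Captured: group 1 = 'vv', group 2 = 'P849994vgryqqyva601924'.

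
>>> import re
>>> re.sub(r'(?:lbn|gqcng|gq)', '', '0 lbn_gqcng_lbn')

'0 __'

`|` is ordered: at each position the engine commits to the first alternative that works.
Matches: at [2:5] → 'lbn'; at [6:11] → 'gqcng'; at [12:15] → 'lbn'.
Every occurrence is swapped for ''.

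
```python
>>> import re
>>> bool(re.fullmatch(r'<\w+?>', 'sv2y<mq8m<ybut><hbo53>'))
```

For `fullmatch`, every character of the input must be accounted for by the pattern.
Here the string isn't matched end-to-end, so the call returns None, and `bool(None)` is False.

False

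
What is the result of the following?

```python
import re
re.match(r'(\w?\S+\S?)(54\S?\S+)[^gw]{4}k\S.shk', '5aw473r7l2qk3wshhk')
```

None

The pattern matches optionally a word character, then one or more of a non-whitespace character, then optionally a non-whitespace character (captured); then the literal '54', then optionally a non-whitespace character, then one or more of a non-whitespace character (captured); then exactly 4 of any character except [gw], then a literal 'k'; then a non-whitespace character, then any character, then the literal 'shk'.
With `match`, the pattern is implicitly anchored at the beginning.
Here the pattern fails at index 0, so the call returns None.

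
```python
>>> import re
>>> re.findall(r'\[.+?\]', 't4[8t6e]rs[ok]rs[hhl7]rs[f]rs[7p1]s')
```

With the lazy modifier that quantifier settles for the fewest repetitions that let the rest of the pattern succeed (the atoms after it are unaffected and can still be greedy).
With no groups in the pattern, `findall` gives back each whole match — 5 here.

['[8t6e]', '[ok]', '[hhl7]', '[f]', '[7p1]']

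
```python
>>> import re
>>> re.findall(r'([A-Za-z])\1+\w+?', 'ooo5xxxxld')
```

['o', 'x']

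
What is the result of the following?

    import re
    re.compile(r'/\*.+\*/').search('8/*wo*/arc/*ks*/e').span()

(1, 16)

Unlike `match`, `search` isn't anchored — it looks for the pattern anywhere in the string.
The match spans [1:16] → '/*wo*/arc/*ks*/'.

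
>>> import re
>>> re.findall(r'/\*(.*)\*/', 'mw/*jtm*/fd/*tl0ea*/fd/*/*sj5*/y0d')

['jtm*/fd/*tl0ea*/fd/*/*sj5']

Matches: at [2:31] match '/*jtm*/fd/*tl0ea*/fd/*/*sj5*/', group 1 = 'jtm*/fd/*tl0ea*/fd/*/*sj5'.
One capturing group, so `findall` returns just the captured substring from the one match — 1 in all.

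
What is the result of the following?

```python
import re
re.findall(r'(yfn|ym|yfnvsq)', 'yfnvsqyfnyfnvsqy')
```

['yfn', 'yfn', 'yfn']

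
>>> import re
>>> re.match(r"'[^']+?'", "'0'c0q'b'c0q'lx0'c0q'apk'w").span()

(0, 3)

With `match`, the pattern is implicitly anchored at the beginning.
The match spans [0:3] → "'0'".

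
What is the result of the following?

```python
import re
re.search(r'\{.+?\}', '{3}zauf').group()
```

'{3}'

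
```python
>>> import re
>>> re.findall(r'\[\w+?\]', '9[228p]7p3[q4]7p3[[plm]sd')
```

['[228p]', '[q4]', '[plm]']

With no groups in the pattern, `findall` gives back each whole match — 3 here.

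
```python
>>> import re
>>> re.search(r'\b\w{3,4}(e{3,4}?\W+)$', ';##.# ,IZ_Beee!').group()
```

The match spans [7:15] → 'IZ_Beee!'.

'IZ_Beee!'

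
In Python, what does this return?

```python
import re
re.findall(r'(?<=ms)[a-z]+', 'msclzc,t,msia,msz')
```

Because the assertion is zero-width, the text it checks is not consumed and won't appear in the result.
Scanning left to right: at [2:6] → 'clzc'; at [11:13] → 'ia'; at [16:17] → 'z'.
`findall` yields the raw match text (3 of them) because the pattern has no groups.

['clzc', 'ia', 'z']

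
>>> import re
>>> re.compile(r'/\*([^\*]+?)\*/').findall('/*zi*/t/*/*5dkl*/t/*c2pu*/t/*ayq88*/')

Walking the string: at [0:6] match '/*zi*/', group 1 = 'zi'; at [9:17] match '/*5dkl*/', group 1 = '5dkl'; at [18:26] match '/*c2pu*/', group 1 = 'c2pu'; at [27:36] match '/*ayq88*/', group 1 = 'ayq88'.
One capturing group, so `findall` returns just the captured substring from each match — 4 in all.

['zi', '5dkl', 'c2pu', 'ayq88']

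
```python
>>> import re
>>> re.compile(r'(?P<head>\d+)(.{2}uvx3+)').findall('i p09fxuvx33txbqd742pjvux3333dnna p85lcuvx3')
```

This matches one or more of a digit (captured as 'head'); then exactly 2 of any character, then the literal 'uvx', then one or more of the literal '3' (captured).
Walking the string: at [3:12] match '09fxuvx33', groups = ('09', 'fxuvx33'); at [35:43] match '85lcuvx3', groups = ('85', 'lcuvx3').
Multiple groups make `findall` return tuples — one 2-tuple for each match.

[('09', 'fxuvx33'), ('85', 'lcuvx3')]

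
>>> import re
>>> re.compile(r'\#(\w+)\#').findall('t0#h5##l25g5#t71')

Because there's exactly one group, `findall` drops the full match and keeps group 1 from each hit.

['h5', 'l25g5']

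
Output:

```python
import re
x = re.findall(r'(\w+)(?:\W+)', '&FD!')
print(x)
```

['FD']

With a single group, `findall` returns only what that group captured — 1 item.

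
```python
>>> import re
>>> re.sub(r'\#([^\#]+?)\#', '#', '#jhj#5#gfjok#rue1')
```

`sub` substitutes '#' at each match site.

'#5#rue1'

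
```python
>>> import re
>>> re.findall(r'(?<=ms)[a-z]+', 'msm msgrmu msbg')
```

['m', 'grmu', 'bg']

The `(?=…)`/`(?<=…)` assertion just peeks at neighbouring text; it doesn't advance the match position.
No capturing groups, so `findall` returns the 3 full match strings.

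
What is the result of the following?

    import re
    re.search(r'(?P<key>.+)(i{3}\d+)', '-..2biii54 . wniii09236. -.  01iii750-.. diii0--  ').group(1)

'-..2biii54 . wniii09236. -.  01iii750-.. d'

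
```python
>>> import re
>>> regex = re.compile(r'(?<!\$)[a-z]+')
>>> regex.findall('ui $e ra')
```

Because the assertion is negative and zero-width, positions next to the forbidden text are skipped.
Walking the string: at [0:2] → 'ui'; at [6:8] → 'ra'.
Since nothing is captured, `findall` lists the 2 matched substrings directly.

['ui', 'ra']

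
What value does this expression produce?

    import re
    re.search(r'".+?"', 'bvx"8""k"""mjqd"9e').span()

A non-greedy quantifier consumes as few characters as it can — just enough that the remainder of the pattern still matches from where it stops; whatever follows it matches normally.
`search` walks the string left to right and returns the first match it finds.
The match spans [3:6] → '"8"'.

(3, 6)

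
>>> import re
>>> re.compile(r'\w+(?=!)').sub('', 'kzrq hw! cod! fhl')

The lookaround is zero-width — it requires the adjacent text to match without consuming it, so the asserted text isn't part of the match.
Each match is replaced by ''.

'kzrq ! ! fhl'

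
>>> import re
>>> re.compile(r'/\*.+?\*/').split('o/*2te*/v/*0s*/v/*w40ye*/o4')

Splitting on the pattern gives 4 pieces.

['o', 'v', 'v', 'o4']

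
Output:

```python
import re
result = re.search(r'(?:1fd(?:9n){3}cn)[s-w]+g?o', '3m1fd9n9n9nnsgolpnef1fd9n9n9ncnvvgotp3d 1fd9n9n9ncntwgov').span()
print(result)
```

(20, 35)

The match spans [20:35] → '1fd9n9n9ncnvvgo'.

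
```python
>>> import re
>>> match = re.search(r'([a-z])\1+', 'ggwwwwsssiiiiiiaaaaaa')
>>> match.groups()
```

('g',)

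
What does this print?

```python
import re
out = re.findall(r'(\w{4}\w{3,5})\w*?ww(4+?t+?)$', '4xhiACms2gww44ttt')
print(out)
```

[('4xhiACms2', '44ttt')]

2 groups means the one result is a tuple of 2 captured strings — 1 here.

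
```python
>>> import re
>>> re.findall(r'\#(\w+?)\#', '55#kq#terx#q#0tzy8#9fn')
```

['kq', 'q']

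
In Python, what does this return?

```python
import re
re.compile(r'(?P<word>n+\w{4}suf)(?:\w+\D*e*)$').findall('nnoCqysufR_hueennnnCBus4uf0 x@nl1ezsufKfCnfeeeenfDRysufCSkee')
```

['nl1ezsuf']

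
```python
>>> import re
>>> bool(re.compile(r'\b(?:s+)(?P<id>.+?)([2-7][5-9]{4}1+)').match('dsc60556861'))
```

False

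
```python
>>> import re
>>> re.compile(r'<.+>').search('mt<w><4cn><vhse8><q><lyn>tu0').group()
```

Unlike `match`, `search` isn't anchored — it looks for the pattern anywhere in the string.
The match spans [2:25] → '<w><4cn><vhse8><q><lyn>'.

'<w><4cn><vhse8><q><lyn>'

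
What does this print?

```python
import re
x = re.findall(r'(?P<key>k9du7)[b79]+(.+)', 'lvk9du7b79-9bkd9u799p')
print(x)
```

[('k9du7', '-9bkd9u799p')]

`findall` packs the 2 group values into a tuple for every match.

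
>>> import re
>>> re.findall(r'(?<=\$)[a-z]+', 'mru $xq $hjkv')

['xq', 'hjkv']

Because the assertion is zero-width, the text it checks is not consumed and won't appear in the result.
No capturing groups, so `findall` returns the 2 full match strings.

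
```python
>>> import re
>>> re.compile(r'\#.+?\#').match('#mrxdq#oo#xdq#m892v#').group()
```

Because the quantifier is non-greedy, it stops expanding at the earliest point where the rest of the pattern can succeed.
`match` is anchored at position 0; if the pattern doesn't fit there, it returns None.
The match spans [0:7] → '#mrxdq#'.

'#mrxdq#'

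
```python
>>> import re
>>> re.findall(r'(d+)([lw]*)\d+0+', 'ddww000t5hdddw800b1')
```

Pattern: one or more of a literal 'd' (captured); then zero or more of one of [lw] (captured); then one or more of a digit, then one or more of a literal '0'.
Matches: at [0:7] match 'ddww000', groups = ('dd', 'ww'); at [10:17] match 'dddw800', groups = ('ddd', 'w').
`findall` packs the 2 group values into a tuple for every match.

[('dd', 'ww'), ('ddd', 'w')]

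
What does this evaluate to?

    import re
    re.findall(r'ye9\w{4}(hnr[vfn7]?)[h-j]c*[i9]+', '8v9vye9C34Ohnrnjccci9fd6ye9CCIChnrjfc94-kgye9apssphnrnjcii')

['hnrn']

Pattern: the literal 'ye9', then exactly 4 of a word character; then the literal 'hnr', then optionally one of [vfn7] (captured); then a character in [h-j]; then zero or more of the literal 'c', then one or more of one of [i9].
Walking the string: at [4:21] match 'ye9C34Ohnrnjccci9', group 1 = 'hnrn'.
One capturing group, so `findall` returns just the captured substring from the one match — 1 in all.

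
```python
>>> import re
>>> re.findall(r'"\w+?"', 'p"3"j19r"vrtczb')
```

['"3"']

Walking the string: at [1:4] → '"3"'.
`findall` yields the raw match text (1 of them) because the pattern has no groups.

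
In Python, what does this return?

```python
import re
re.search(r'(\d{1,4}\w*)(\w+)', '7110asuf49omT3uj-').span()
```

Pattern: 1 to 4 of a digit, then zero or more of a word character (captured); then one or more of a word character (captured).
`search` walks the string left to right and returns the first match it finds.
The match spans [0:16] → '7110asuf49omT3uj'.
Captured: group 1 = '7110asuf49omT3u', group 2 = 'j'.

(0, 16)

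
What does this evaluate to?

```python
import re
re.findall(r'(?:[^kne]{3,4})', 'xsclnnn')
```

['xscl']

This matches 3 to 4 of any character except [kne] (non-capturing group).
Matches: at [0:4] → 'xscl'.
`findall` yields the raw match text (1 of them) because the pattern has no groups.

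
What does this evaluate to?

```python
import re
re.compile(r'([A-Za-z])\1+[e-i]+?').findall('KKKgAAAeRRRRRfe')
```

['K', 'A', 'R']

The backreference `\1` re-matches whatever the first group consumed, character for character.
One capturing group, so `findall` returns just the captured substring from each match — 3 in all.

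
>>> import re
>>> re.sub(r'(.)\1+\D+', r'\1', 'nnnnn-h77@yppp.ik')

A backreference is literal: `\1` must see the identical characters the first group matched.
`\1` in the replacement pulls in group 1's text for each match.

'n7'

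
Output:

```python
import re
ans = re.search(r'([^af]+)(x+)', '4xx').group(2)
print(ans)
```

The match spans [0:3] → '4xx'.
Captured: group 1 = '4x', group 2 = 'x'.

x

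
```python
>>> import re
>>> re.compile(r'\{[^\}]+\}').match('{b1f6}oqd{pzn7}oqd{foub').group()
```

With `match`, the pattern is implicitly anchored at the beginning.
The match spans [0:6] → '{b1f6}'.

'{b1f6}'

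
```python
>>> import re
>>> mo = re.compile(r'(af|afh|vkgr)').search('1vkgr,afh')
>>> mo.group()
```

'vkgr'

`re.search` scans for the first position where the pattern succeeds.
The match spans [1:5] → 'vkgr'.
Captured: group 1 = 'vkgr'.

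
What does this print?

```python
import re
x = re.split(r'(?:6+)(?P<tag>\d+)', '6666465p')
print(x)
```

['', '465', 'p']

`re.split` interleaves the captured-group text with the surrounding fragments.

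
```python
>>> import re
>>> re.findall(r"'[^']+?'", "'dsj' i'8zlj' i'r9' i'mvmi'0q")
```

["'dsj'", "'8zlj'", "'r9'", "'mvmi'"]

`findall` yields the raw match text (4 of them) because the pattern has no groups.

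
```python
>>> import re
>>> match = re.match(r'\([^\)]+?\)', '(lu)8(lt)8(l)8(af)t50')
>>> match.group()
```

'(lu)'

With `match`, the pattern is implicitly anchored at the beginning.
The match spans [0:4] → '(lu)'.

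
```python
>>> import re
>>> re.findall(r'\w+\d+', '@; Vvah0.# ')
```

The pattern matches one or more of a word character; then one or more of a digit.
Scanning left to right: at [3:8] → 'Vvah0'.
Since nothing is captured, `findall` lists the 1 matched substring directly.

['Vvah0']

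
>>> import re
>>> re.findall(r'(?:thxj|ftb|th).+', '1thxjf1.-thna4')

With no groups in the pattern, `findall` gives back each whole match — 1 here.

['thxjf1.-thna4']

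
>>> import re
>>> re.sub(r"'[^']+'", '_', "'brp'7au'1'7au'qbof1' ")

'_7au_7au_ '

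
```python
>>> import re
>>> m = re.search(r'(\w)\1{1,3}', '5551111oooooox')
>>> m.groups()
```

`\1` has to match the exact text group 1 already captured.
`re.search` scans for the first position where the pattern succeeds.
The match spans [0:3] → '555'.
Captured: group 1 = '5'.

('5',)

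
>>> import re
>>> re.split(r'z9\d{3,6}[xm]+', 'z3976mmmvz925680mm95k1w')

['z3976mmmv', '95k1w']

The pattern matches the literal 'z9', then 3 to 6 of a digit; then one or more of one of [xm].
Each match becomes a cut point; 2 segments remain.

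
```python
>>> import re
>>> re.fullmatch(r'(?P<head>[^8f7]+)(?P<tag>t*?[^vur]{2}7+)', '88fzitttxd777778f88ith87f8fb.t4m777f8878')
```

None

`re.fullmatch` requires the pattern to consume the entire string.
Here the pattern can't cover the whole string, so the call returns None.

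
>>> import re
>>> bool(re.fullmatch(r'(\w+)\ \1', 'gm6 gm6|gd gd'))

`fullmatch` succeeds only if the pattern covers the string from start to end.
Here there's no way to consume every character, so the call returns None, and `bool(None)` is False.

False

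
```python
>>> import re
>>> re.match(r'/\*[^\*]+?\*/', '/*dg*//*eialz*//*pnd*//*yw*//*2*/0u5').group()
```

'/*dg*/'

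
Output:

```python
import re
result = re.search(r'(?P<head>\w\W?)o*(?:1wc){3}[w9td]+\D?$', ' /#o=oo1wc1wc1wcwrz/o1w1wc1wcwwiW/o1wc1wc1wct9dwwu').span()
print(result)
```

This matches a word character, then optionally a non-word character (captured as 'head'); then zero or more of the literal 'o', then the literal '1wc' repeated 3 times; then one or more of one of [w9td], then optionally a non-digit; then anchored at the end.
`re.search` tries every starting position until one works.
The match spans [32:50] → 'W/o1wc1wc1wct9dwwu'.
Captured: group 1 = 'W/'.

(32, 50)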